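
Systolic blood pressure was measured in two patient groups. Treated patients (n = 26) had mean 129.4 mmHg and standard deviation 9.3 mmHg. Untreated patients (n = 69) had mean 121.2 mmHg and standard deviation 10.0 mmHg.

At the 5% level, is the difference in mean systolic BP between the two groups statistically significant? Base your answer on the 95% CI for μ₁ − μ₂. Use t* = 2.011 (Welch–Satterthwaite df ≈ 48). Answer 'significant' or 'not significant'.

SE₁ = s₁/√n₁ = 9.3/√26 = 1.8239; SE₂ = 10.0/√69 = 1.2039.
Independent samples, unequal variances: SE_diff = √(SE₁² + SE₂²) = √(3.32661121 + 1.44937521) = 2.1854.
t* = 2.011, so margin of error = 2.011 × 2.1854 = 4.3948.
Difference in means = 129.4 − 121.2 = 8.2000.
8.2000 ± 4.3948 → (3.8052, 12.5948).
The interval (3.8052, 12.5948) does not contain 0, so the difference is significant.

significant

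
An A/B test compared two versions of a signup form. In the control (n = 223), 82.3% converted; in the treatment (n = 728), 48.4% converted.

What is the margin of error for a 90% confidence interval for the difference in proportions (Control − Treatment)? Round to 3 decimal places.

The two standard errors are √(0.8230×0.1770/223) = 0.02556 and √(0.4840×0.5160/728) = 0.01852.
Because the samples are independent, SE_diff = √(0.02556² + 0.01852²) = 0.03156.
Using z* = 1.645 for 90%, ME = 1.645 × 0.03156 = 0.05192.

0.052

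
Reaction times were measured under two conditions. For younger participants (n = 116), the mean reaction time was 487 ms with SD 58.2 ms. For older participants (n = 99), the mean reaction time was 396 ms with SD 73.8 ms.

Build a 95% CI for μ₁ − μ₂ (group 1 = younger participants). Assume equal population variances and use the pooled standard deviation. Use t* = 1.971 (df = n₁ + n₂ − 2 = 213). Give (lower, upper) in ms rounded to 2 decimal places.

(73.24, 108.76)

Pooled variance s_p² = [115·58.2² + 98·73.8²] / (116+99−2) = 4334.6654, so s_p = 65.8382.
SE_diff = s_p·√(1/n₁ + 1/n₂) = 65.8382·√(1/116 + 1/99) = 9.0085.
t* = 1.971; margin = 1.971 × 9.0085 = 17.7558.
Difference = 487 − 396 = 91.0000.
91.0000 ± 17.7558 → (73.24, 108.76).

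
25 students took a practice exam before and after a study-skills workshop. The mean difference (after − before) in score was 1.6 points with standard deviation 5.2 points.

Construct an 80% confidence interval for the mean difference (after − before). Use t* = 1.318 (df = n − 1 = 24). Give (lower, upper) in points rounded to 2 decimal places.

(0.23, 2.97)

Paired design: SE = s_d/√n = 5.2/√25 = 1.0400.
t* = 1.318; margin of error = 1.318 × 1.0400 = 1.3707.
1.6 ± 1.3707 → (0.23, 2.97).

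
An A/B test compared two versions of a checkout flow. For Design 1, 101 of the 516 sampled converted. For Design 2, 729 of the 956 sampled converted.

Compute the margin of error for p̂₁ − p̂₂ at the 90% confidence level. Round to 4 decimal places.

0.0366

Sample proportions: 101/516 = 0.1957, 729/956 = 0.7626.
Each SE is √(p̂(1−p̂)/n): √(0.1957·0.8043/516) = 0.01747 and √(0.7626·0.2374/956) = 0.01376.
SE(p̂₁ − p̂₂) = √(SE₁² + SE₂²) = √(0.0003052009 + 0.0001893376) = 0.02224, since the two samples are independent.
At 90% confidence z* = 1.645; margin = 1.645 × 0.02224 = 0.03658.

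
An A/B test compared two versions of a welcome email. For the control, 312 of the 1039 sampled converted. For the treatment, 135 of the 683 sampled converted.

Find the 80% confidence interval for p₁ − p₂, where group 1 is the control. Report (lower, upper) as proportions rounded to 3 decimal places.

First, p̂₁ = 312/1039 = 0.3003; p̂₂ = 135/683 = 0.1977.
The two standard errors are √(0.3003×0.6997/1039) = 0.01422 and √(0.1977×0.8023/683) = 0.01524.
Because the samples are independent, SE_diff = √(0.01422² + 0.01524²) = 0.02084.
Using z* = 1.282 for 80%, ME = 1.282 × 0.02084 = 0.02672.
p̂₁ − p̂₂ = 0.1026; interval 0.1026 ± 0.02672 gives (0.076, 0.129).

(0.076, 0.129)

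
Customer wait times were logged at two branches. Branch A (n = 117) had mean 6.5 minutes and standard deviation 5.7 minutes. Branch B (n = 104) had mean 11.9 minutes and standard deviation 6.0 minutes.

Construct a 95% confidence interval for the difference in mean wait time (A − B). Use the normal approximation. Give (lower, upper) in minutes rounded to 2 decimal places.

Per-group SEs: s₁/√n₁ = 5.7/√117 = 0.5270, s₂/√n₂ = 6.0/√104 = 0.5883.
Unpooled SE of the difference: √(0.277729 + 0.34609689) = 0.7898.
Margin of error = z* · SE = 1.960 × 0.7898 = 1.5480.
x̄₁ − x̄₂ = 6.5 − 11.9 = -5.4000.
CI: -5.4000 ± 1.5480 = (-6.95, -3.85).

(-6.95, -3.85)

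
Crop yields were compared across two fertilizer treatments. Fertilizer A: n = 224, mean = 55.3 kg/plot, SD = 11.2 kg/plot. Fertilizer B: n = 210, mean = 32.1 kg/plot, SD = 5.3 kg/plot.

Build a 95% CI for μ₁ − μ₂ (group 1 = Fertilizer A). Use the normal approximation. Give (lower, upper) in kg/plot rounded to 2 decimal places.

SE₁ = s₁/√n₁ = 11.2/√224 = 0.7483; SE₂ = 5.3/√210 = 0.3657.
Independent samples, unequal variances: SE_diff = √(SE₁² + SE₂²) = √(0.55995289 + 0.13373649) = 0.8329.
z* = 1.960, so margin of error = 1.960 × 0.8329 = 1.6325.
Difference in means = 55.3 − 32.1 = 23.2000.
23.2000 ± 1.6325 → (21.57, 24.83).

(21.57, 24.83)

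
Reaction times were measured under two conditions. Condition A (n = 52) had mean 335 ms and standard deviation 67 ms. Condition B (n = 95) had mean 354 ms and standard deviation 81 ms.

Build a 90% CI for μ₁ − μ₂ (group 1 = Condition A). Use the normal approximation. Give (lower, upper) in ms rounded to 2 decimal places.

Standard errors of each mean: 67/√52 = 9.2912 and 81/√95 = 8.3104.
SE(x̄₁ − x̄₂) = √(9.2912² + 8.3104²) = 12.4655 for independent samples with unequal variances.
With z* = 1.645, the margin is 1.645 × 12.4655 = 20.5057.
x̄₁ − x̄₂ = 335 − 354 = -19.0000; the interval is -19.0000 ± 20.5057 = (-39.51, 1.51).

(-39.51, 1.51)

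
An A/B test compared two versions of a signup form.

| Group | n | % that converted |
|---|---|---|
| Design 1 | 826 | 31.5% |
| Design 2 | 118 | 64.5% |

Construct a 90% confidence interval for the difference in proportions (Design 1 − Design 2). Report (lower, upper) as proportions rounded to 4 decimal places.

(-0.4072, -0.2528)

Each SE is √(p̂(1−p̂)/n): √(0.3150·0.6850/826) = 0.01616 and √(0.6450·0.3550/118) = 0.04405.
SE(p̂₁ − p̂₂) = √(SE₁² + SE₂²) = √(0.0002611456 + 0.0019404025) = 0.04692, since the two samples are independent.
At 90% confidence z* = 1.645; margin = 1.645 × 0.04692 = 0.07718.
The difference is 0.3150 − 0.6450 = -0.3300, so the interval is -0.3300 ± 0.07718 = (-0.4072, -0.2528).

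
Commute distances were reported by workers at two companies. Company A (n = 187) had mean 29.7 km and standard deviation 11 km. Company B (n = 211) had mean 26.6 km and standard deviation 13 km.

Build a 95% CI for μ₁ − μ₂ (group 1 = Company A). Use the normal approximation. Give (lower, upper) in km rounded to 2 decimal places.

(0.74, 5.46)

Standard errors of each mean: 11/√187 = 0.8044 and 13/√211 = 0.8950.
SE(x̄₁ − x̄₂) = √(0.8044² + 0.8950²) = 1.2034 for independent samples with unequal variances.
With z* = 1.960, the margin is 1.960 × 1.2034 = 2.3587.
x̄₁ − x̄₂ = 29.7 − 26.6 = 3.1000; the interval is 3.1000 ± 2.3587 = (0.74, 5.46).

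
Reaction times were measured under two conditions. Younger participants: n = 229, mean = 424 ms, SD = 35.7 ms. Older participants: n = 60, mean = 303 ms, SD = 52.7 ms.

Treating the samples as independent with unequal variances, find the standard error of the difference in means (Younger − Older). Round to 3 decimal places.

Per-group SEs: s₁/√n₁ = 35.7/√229 = 2.3591, s₂/√n₂ = 52.7/√60 = 6.8035.
Unpooled SE of the difference: √(5.56535281 + 46.28761225) = 7.2009.

7.201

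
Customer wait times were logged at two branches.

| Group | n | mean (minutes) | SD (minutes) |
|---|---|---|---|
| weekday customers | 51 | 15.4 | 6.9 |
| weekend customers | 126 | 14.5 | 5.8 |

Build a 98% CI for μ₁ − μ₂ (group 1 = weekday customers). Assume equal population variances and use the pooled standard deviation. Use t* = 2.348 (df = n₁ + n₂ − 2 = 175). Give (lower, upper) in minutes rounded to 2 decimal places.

Pooled variance s_p² = [50·6.9² + 125·5.8²] / (51+126−2) = 37.6314, so s_p = 6.1344.
SE_diff = s_p·√(1/n₁ + 1/n₂) = 6.1344·√(1/51 + 1/126) = 1.0181.
t* = 2.348; margin = 2.348 × 1.0181 = 2.3905.
Difference = 15.4 − 14.5 = 0.9000.
0.9000 ± 2.3905 → (-1.49, 3.29).

(-1.49, 3.29)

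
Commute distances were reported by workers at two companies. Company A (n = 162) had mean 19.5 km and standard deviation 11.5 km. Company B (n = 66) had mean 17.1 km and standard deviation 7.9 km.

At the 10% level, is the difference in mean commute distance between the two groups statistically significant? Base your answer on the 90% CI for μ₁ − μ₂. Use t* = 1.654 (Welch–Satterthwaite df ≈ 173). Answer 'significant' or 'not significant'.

significant

SE₁ = s₁/√n₁ = 11.5/√162 = 0.9035; SE₂ = 7.9/√66 = 0.9724.
Independent samples, unequal variances: SE_diff = √(SE₁² + SE₂²) = √(0.81631225 + 0.94556176) = 1.3274.
t* = 1.654, so margin of error = 1.654 × 1.3274 = 2.1955.
Difference in means = 19.5 − 17.1 = 2.4000.
2.4000 ± 2.1955 → (0.2045, 4.5955).
The interval (0.2045, 4.5955) does not contain 0, so the difference is significant.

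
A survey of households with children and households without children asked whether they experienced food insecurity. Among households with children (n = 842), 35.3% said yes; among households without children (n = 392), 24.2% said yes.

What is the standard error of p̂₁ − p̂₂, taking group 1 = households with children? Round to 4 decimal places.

0.0272

Each SE is √(p̂(1−p̂)/n): √(0.3530·0.6470/842) = 0.01647 and √(0.2420·0.7580/392) = 0.02163.
SE(p̂₁ − p̂₂) = √(SE₁² + SE₂²) = √(0.0002712609 + 0.0004678569) = 0.02719, since the two samples are independent.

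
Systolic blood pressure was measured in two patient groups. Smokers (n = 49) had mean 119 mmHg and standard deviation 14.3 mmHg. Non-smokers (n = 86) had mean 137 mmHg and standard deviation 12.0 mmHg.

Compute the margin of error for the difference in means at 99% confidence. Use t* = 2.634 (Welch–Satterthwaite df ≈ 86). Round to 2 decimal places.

Standard errors of each mean: 14.3/√49 = 2.0429 and 12.0/√86 = 1.2940.
SE(x̄₁ − x̄₂) = √(2.0429² + 1.2940²) = 2.4182 for independent samples with unequal variances.
With t* = 2.634, the margin is 2.634 × 2.4182 = 6.3695.

6.37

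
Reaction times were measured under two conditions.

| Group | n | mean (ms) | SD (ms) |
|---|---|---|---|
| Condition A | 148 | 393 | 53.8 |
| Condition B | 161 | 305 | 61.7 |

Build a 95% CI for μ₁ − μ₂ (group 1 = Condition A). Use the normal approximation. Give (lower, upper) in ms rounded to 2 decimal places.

(75.12, 100.88)

Standard errors of each mean: 53.8/√148 = 4.4223 and 61.7/√161 = 4.8626.
SE(x̄₁ − x̄₂) = √(4.4223² + 4.8626²) = 6.5728 for independent samples with unequal variances.
With z* = 1.960, the margin is 1.960 × 6.5728 = 12.8827.
x̄₁ − x̄₂ = 393 − 305 = 88.0000; the interval is 88.0000 ± 12.8827 = (75.12, 100.88).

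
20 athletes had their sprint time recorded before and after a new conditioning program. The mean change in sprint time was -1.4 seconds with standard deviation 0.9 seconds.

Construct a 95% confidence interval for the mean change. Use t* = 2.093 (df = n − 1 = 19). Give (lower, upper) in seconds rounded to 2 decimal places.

(-1.82, -0.98)

Paired design: SE = s_d/√n = 0.9/√20 = 0.2012.
t* = 2.093; margin of error = 2.093 × 0.2012 = 0.4211.
-1.4 ± 0.4211 → (-1.82, -0.98).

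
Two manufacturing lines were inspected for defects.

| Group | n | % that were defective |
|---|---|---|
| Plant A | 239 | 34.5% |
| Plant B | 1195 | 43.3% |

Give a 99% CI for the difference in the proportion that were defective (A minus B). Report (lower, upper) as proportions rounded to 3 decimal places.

(-0.175, -0.001)

SE₁ = √(p̂₁(1−p̂₁)/n₁) = √(0.3450·0.6550/239) = 0.03075; SE₂ = √(0.4330·0.5670/1195) = 0.01433.
Independent samples: SE of the difference = √(SE₁² + SE₂²) = √(0.0009455625 + 0.0002053489) = 0.03393.
z* for 99% confidence is 2.576, so the margin of error is 2.576 × 0.03393 = 0.08740.
Point estimate p̂₁ − p̂₂ = 0.3450 − 0.4330 = -0.0880.
-0.0880 ± 0.08740 → (-0.175, -0.001).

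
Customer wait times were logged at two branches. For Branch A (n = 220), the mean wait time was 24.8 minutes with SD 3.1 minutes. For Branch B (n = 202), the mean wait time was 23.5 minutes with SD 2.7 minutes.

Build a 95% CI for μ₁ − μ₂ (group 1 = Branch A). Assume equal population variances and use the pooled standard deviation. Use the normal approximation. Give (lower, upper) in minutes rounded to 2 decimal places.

(0.74, 1.86)

Pooled variance s_p² = [219·3.1² + 201·2.7²] / (220+202−2) = 8.4997, so s_p = 2.9154.
SE_diff = s_p·√(1/n₁ + 1/n₂) = 2.9154·√(1/220 + 1/202) = 0.2841.
z* = 1.960; margin = 1.960 × 0.2841 = 0.5568.
Difference = 24.8 − 23.5 = 1.3000.
1.3000 ± 0.5568 → (0.74, 1.86).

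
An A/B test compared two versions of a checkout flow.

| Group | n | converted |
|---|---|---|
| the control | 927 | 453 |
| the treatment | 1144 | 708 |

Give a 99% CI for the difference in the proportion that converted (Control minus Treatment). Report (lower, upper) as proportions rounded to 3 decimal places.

(-0.186, -0.074)

p̂₁ = 453/927 = 0.4887 and p̂₂ = 708/1144 = 0.6189.
SE₁ = √(p̂₁(1−p̂₁)/n₁) = √(0.4887·0.5113/927) = 0.01642; SE₂ = √(0.6189·0.3811/1144) = 0.01436.
Independent samples: SE of the difference = √(SE₁² + SE₂²) = √(0.0002696164 + 0.0002062096) = 0.02181.
z* for 99% confidence is 2.576, so the margin of error is 2.576 × 0.02181 = 0.05618.
Point estimate p̂₁ − p̂₂ = 0.4887 − 0.6189 = -0.1302.
-0.1302 ± 0.05618 → (-0.186, -0.074).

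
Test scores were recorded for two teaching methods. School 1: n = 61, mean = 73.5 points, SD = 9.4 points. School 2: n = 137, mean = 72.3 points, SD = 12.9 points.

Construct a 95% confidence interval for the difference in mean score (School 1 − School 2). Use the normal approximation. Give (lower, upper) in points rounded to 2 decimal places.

(-2.00, 4.40)

Per-group SEs: s₁/√n₁ = 9.4/√61 = 1.2035, s₂/√n₂ = 12.9/√137 = 1.1021.
Unpooled SE of the difference: √(1.44841225 + 1.21462441) = 1.6319.
Margin of error = z* · SE = 1.960 × 1.6319 = 3.1985.
x̄₁ − x̄₂ = 73.5 − 72.3 = 1.2000.
CI: 1.2000 ± 3.1985 = (-2.00, 4.40).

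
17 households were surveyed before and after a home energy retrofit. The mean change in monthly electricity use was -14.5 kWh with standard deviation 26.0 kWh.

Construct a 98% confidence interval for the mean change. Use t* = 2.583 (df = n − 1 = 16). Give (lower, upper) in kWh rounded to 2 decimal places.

This is a matched-pairs design, so SE = s_d/√n = 26.0/√17 = 6.3059.
Margin = 2.583 × 6.3059 = 16.2881; the interval is -14.5 ± 16.2881 = (-30.79, 1.79).

(-30.79, 1.79)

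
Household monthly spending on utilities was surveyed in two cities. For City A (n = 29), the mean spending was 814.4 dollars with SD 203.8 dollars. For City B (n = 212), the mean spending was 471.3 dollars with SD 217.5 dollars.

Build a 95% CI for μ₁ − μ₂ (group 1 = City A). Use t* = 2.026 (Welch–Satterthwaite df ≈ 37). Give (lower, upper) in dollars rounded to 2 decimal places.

Standard errors of each mean: 203.8/√29 = 37.8447 and 217.5/√212 = 14.9380.
SE(x̄₁ − x̄₂) = √(37.8447² + 14.9380²) = 40.6862 for independent samples with unequal variances.
With t* = 2.026, the margin is 2.026 × 40.6862 = 82.4302.
x̄₁ − x̄₂ = 814.4 − 471.3 = 343.1000; the interval is 343.1000 ± 82.4302 = (260.67, 425.53).

(260.67, 425.53)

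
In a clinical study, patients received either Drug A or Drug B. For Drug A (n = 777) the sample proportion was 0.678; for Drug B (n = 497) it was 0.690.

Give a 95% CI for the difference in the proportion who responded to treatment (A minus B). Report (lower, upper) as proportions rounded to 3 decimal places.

(-0.064, 0.040)

SE₁ = √(p̂₁(1−p̂₁)/n₁) = √(0.6780·0.3220/777) = 0.01676; SE₂ = √(0.6900·0.3100/497) = 0.02075.
Independent samples: SE of the difference = √(SE₁² + SE₂²) = √(0.0002808976 + 0.0004305625) = 0.02667.
z* for 95% confidence is 1.960, so the margin of error is 1.960 × 0.02667 = 0.05227.
Point estimate p̂₁ − p̂₂ = 0.6780 − 0.6900 = -0.0120.
-0.0120 ± 0.05227 → (-0.064, 0.040).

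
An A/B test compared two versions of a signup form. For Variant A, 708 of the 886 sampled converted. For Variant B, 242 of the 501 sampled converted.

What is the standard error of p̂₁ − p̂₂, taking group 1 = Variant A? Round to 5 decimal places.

First, p̂₁ = 708/886 = 0.7991; p̂₂ = 242/501 = 0.4830.
The two standard errors are √(0.7991×0.2009/886) = 0.01346 and √(0.4830×0.5170/501) = 0.02233.
Because the samples are independent, SE_diff = √(0.01346² + 0.02233²) = 0.02607.

0.02607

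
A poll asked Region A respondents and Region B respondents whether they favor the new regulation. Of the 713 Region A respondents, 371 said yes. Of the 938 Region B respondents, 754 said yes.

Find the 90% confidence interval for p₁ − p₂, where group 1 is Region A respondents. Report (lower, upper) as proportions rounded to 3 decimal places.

(-0.321, -0.246)

Sample proportions: 371/713 = 0.5203, 754/938 = 0.8038.
Each SE is √(p̂(1−p̂)/n): √(0.5203·0.4797/713) = 0.01871 and √(0.8038·0.1962/938) = 0.01297.
SE(p̂₁ − p̂₂) = √(SE₁² + SE₂²) = √(0.0003500641 + 0.0001682209) = 0.02277, since the two samples are independent.
At 90% confidence z* = 1.645; margin = 1.645 × 0.02277 = 0.03746.
The difference is 0.5203 − 0.8038 = -0.2835, so the interval is -0.2835 ± 0.03746 = (-0.321, -0.246).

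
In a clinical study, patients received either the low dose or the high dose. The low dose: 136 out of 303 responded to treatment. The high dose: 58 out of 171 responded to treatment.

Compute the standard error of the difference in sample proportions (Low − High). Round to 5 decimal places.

0.04612

Sample proportions: 136/303 = 0.4488, 58/171 = 0.3392.
Each SE is √(p̂(1−p̂)/n): √(0.4488·0.5512/303) = 0.02857 and √(0.3392·0.6608/171) = 0.03620.
SE(p̂₁ − p̂₂) = √(SE₁² + SE₂²) = √(0.0008162449 + 0.00131044) = 0.04612, since the two samples are independent.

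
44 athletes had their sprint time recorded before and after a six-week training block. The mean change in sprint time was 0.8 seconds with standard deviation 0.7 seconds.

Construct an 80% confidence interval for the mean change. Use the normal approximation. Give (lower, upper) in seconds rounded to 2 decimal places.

This is a matched-pairs design, so SE = s_d/√n = 0.7/√44 = 0.1055.
Margin = 1.282 × 0.1055 = 0.1353; the interval is 0.8 ± 0.1353 = (0.66, 0.94).

(0.66, 0.94)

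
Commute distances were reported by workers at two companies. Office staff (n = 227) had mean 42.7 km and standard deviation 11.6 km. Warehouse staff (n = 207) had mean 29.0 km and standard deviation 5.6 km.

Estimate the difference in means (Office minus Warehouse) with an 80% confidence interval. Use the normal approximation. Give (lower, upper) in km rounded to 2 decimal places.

Per-group SEs: s₁/√n₁ = 11.6/√227 = 0.7699, s₂/√n₂ = 5.6/√207 = 0.3892.
Unpooled SE of the difference: √(0.59274601 + 0.15147664) = 0.8627.
Margin of error = z* · SE = 1.282 × 0.8627 = 1.1060.
x̄₁ − x̄₂ = 42.7 − 29.0 = 13.7000.
CI: 13.7000 ± 1.1060 = (12.59, 14.81).

(12.59, 14.81)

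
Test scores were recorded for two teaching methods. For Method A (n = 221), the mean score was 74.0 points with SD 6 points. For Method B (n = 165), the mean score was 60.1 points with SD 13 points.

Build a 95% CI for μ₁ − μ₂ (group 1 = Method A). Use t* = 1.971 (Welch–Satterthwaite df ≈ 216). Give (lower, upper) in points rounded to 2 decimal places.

(11.75, 16.05)

Standard errors of each mean: 6/√221 = 0.4036 and 13/√165 = 1.0120.
SE(x̄₁ − x̄₂) = √(0.4036² + 1.0120²) = 1.0895 for independent samples with unequal variances.
With t* = 1.971, the margin is 1.971 × 1.0895 = 2.1474.
x̄₁ − x̄₂ = 74.0 − 60.1 = 13.9000; the interval is 13.9000 ± 2.1474 = (11.75, 16.05).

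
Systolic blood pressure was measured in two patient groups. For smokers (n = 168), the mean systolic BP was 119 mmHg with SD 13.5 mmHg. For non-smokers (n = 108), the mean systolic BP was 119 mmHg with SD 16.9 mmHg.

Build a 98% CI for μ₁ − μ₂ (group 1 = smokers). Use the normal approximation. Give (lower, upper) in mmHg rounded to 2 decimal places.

Per-group SEs: s₁/√n₁ = 13.5/√168 = 1.0415, s₂/√n₂ = 16.9/√108 = 1.6262.
Unpooled SE of the difference: √(1.08472225 + 2.64452644) = 1.9311.
Margin of error = z* · SE = 2.326 × 1.9311 = 4.4917.
x̄₁ − x̄₂ = 119 − 119 = 0.0000.
CI: 0.0000 ± 4.4917 = (-4.49, 4.49).

(-4.49, 4.49)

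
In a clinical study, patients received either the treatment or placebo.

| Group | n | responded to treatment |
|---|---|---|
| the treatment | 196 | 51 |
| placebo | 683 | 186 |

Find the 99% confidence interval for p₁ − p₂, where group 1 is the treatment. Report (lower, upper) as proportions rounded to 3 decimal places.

(-0.104, 0.080)

p̂₁ = 51/196 = 0.2602 and p̂₂ = 186/683 = 0.2723.
SE₁ = √(p̂₁(1−p̂₁)/n₁) = √(0.2602·0.7398/196) = 0.03134; SE₂ = √(0.2723·0.7277/683) = 0.01703.
Independent samples: SE of the difference = √(SE₁² + SE₂²) = √(0.0009821956 + 0.0002900209) = 0.03567.
z* for 99% confidence is 2.576, so the margin of error is 2.576 × 0.03567 = 0.09189.
Point estimate p̂₁ − p̂₂ = 0.2602 − 0.2723 = -0.0121.
-0.0121 ± 0.09189 → (-0.104, 0.080).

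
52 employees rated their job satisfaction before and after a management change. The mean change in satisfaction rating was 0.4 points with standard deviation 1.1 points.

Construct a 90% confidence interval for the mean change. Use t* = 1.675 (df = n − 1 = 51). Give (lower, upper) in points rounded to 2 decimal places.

This is a matched-pairs design, so SE = s_d/√n = 1.1/√52 = 0.1525.
Margin = 1.675 × 0.1525 = 0.2554; the interval is 0.4 ± 0.2554 = (0.14, 0.66).

(0.14, 0.66)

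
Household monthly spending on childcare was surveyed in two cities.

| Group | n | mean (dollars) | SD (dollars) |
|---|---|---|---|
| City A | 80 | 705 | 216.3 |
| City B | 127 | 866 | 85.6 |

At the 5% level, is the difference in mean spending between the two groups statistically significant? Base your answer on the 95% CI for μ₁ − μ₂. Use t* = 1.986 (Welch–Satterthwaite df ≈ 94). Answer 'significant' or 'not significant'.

significant

Standard errors of each mean: 216.3/√80 = 24.1831 and 85.6/√127 = 7.5958.
SE(x̄₁ − x̄₂) = √(24.1831² + 7.5958²) = 25.3479 for independent samples with unequal variances.
With t* = 1.986, the margin is 1.986 × 25.3479 = 50.3409.
x̄₁ − x̄₂ = 705 − 866 = -161.0000; the interval is -161.0000 ± 50.3409 = (-211.3409, -110.6591).
The interval (-211.3409, -110.6591) does not contain 0, so the difference is significant.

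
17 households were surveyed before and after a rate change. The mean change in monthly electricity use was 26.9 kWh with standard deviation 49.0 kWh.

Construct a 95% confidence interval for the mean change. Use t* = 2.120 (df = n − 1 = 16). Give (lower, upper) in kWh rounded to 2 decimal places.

(1.71, 52.09)

This is a matched-pairs design, so SE = s_d/√n = 49.0/√17 = 11.8842.
Margin = 2.120 × 11.8842 = 25.1945; the interval is 26.9 ± 25.1945 = (1.71, 52.09).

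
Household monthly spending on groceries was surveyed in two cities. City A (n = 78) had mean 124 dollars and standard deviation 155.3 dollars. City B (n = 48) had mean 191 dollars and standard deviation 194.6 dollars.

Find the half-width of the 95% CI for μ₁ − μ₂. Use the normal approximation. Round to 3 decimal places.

SE₁ = s₁/√n₁ = 155.3/√78 = 17.5843; SE₂ = 194.6/√48 = 28.0881.
Independent samples, unequal variances: SE_diff = √(SE₁² + SE₂²) = √(309.20760649 + 788.94136161) = 33.1383.
z* = 1.960, so margin of error = 1.960 × 33.1383 = 64.9511.

64.951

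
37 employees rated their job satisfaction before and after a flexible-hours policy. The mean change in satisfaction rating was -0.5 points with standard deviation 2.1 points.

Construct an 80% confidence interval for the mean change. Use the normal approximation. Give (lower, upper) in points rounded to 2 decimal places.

(-0.94, -0.06)

Paired design: SE = s_d/√n = 2.1/√37 = 0.3452.
z* = 1.282; margin of error = 1.282 × 0.3452 = 0.4425.
-0.5 ± 0.4425 → (-0.94, -0.06).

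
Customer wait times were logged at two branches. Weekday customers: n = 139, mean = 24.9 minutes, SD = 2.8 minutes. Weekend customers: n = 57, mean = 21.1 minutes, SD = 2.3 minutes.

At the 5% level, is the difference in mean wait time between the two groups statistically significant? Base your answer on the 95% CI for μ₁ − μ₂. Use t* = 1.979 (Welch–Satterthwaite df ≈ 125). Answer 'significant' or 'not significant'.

Standard errors of each mean: 2.8/√139 = 0.2375 and 2.3/√57 = 0.3046.
SE(x̄₁ − x̄₂) = √(0.2375² + 0.3046²) = 0.3862 for independent samples with unequal variances.
With t* = 1.979, the margin is 1.979 × 0.3862 = 0.7643.
x̄₁ − x̄₂ = 24.9 − 21.1 = 3.8000; the interval is 3.8000 ± 0.7643 = (3.0357, 4.5643).
The interval (3.0357, 4.5643) does not contain 0, so the difference is significant.

significant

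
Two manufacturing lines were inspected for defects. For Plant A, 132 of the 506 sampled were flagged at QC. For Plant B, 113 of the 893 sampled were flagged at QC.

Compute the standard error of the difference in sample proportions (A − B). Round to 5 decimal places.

First, p̂₁ = 132/506 = 0.2609; p̂₂ = 113/893 = 0.1265.
The two standard errors are √(0.2609×0.7391/506) = 0.01952 and √(0.1265×0.8735/893) = 0.01112.
Because the samples are independent, SE_diff = √(0.01952² + 0.01112²) = 0.02247.

0.02247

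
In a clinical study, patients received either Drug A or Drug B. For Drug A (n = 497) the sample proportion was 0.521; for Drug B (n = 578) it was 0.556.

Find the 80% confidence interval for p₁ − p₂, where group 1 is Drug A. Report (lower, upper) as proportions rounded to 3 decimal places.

(-0.074, 0.004)

The two standard errors are √(0.5210×0.4790/497) = 0.02241 and √(0.5560×0.4440/578) = 0.02067.
Because the samples are independent, SE_diff = √(0.02241² + 0.02067²) = 0.03049.
Using z* = 1.282 for 80%, ME = 1.282 × 0.03049 = 0.03909.
p̂₁ − p̂₂ = -0.0350; interval -0.0350 ± 0.03909 gives (-0.074, 0.004).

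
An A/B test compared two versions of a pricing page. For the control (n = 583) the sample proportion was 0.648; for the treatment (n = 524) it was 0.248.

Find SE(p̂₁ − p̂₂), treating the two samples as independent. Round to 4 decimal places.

0.0273

The two standard errors are √(0.6480×0.3520/583) = 0.01978 and √(0.2480×0.7520/524) = 0.01887.
Because the samples are independent, SE_diff = √(0.01978² + 0.01887²) = 0.02734.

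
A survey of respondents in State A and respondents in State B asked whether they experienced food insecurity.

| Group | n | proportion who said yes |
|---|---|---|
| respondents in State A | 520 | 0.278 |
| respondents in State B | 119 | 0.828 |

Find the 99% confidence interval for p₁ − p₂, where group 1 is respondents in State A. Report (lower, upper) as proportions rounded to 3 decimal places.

SE₁ = √(p̂₁(1−p̂₁)/n₁) = √(0.2780·0.7220/520) = 0.01965; SE₂ = √(0.8280·0.1720/119) = 0.03459.
Independent samples: SE of the difference = √(SE₁² + SE₂²) = √(0.0003861225 + 0.0011964681) = 0.03978.
z* for 99% confidence is 2.576, so the margin of error is 2.576 × 0.03978 = 0.10247.
Point estimate p̂₁ − p̂₂ = 0.2780 − 0.8280 = -0.5500.
-0.5500 ± 0.10247 → (-0.652, -0.448).

(-0.652, -0.448)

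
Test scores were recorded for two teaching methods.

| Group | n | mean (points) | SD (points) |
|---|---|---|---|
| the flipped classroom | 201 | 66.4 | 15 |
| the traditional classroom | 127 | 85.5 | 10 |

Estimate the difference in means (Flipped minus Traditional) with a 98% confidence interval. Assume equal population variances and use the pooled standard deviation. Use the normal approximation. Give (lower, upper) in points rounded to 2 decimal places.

Pooled variance s_p² = [200·15² + 126·10²] / (201+127−2) = 176.6871, so s_p = 13.2924.
SE_diff = s_p·√(1/n₁ + 1/n₂) = 13.2924·√(1/201 + 1/127) = 1.5067.
z* = 2.326; margin = 2.326 × 1.5067 = 3.5046.
Difference = 66.4 − 85.5 = -19.1000.
-19.1000 ± 3.5046 → (-22.60, -15.60).

(-22.60, -15.60)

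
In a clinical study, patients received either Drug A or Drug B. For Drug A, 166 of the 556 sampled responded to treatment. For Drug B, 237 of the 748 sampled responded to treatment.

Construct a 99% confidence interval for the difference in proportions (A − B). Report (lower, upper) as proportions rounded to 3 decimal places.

(-0.085, 0.048)

Sample proportions: 166/556 = 0.2986, 237/748 = 0.3168.
Each SE is √(p̂(1−p̂)/n): √(0.2986·0.7014/556) = 0.01941 and √(0.3168·0.6832/748) = 0.01701.
SE(p̂₁ − p̂₂) = √(SE₁² + SE₂²) = √(0.0003767481 + 0.0002893401) = 0.02581, since the two samples are independent.
At 99% confidence z* = 2.576; margin = 2.576 × 0.02581 = 0.06649.
The difference is 0.2986 − 0.3168 = -0.0182, so the interval is -0.0182 ± 0.06649 = (-0.085, 0.048).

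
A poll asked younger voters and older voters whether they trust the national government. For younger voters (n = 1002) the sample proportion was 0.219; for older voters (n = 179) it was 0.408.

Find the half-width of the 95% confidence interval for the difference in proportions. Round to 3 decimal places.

SE₁ = √(p̂₁(1−p̂₁)/n₁) = √(0.2190·0.7810/1002) = 0.01307; SE₂ = √(0.4080·0.5920/179) = 0.03673.
Independent samples: SE of the difference = √(SE₁² + SE₂²) = √(0.0001708249 + 0.0013490929) = 0.03899.
z* for 95% confidence is 1.960, so the margin of error is 1.960 × 0.03899 = 0.07642.

0.076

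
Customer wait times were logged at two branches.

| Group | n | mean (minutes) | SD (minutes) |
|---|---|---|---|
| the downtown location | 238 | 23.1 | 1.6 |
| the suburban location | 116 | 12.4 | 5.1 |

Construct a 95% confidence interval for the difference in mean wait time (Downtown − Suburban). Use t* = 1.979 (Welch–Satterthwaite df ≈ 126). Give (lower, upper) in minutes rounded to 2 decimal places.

Per-group SEs: s₁/√n₁ = 1.6/√238 = 0.1037, s₂/√n₂ = 5.1/√116 = 0.4735.
Unpooled SE of the difference: √(0.01075369 + 0.22420225) = 0.4847.
Margin of error = t* · SE = 1.979 × 0.4847 = 0.9592.
x̄₁ − x̄₂ = 23.1 − 12.4 = 10.7000.
CI: 10.7000 ± 0.9592 = (9.74, 11.66).

(9.74, 11.66)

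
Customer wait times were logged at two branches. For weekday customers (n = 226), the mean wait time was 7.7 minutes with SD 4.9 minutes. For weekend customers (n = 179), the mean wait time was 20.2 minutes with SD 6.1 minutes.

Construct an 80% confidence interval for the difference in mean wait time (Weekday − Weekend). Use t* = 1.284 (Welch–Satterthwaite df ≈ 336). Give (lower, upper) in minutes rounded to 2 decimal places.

Per-group SEs: s₁/√n₁ = 4.9/√226 = 0.3259, s₂/√n₂ = 6.1/√179 = 0.4559.
Unpooled SE of the difference: √(0.10621081 + 0.20784481) = 0.5604.
Margin of error = t* · SE = 1.284 × 0.5604 = 0.7196.
x̄₁ − x̄₂ = 7.7 − 20.2 = -12.5000.
CI: -12.5000 ± 0.7196 = (-13.22, -11.78).

(-13.22, -11.78)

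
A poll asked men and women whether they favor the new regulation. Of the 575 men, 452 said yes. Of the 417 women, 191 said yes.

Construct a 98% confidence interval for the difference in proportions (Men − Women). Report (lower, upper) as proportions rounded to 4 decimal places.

First, p̂₁ = 452/575 = 0.7861; p̂₂ = 191/417 = 0.4580.
The two standard errors are √(0.7861×0.2139/575) = 0.01710 and √(0.4580×0.5420/417) = 0.02440.
Because the samples are independent, SE_diff = √(0.01710² + 0.02440²) = 0.02980.
Using z* = 2.326 for 98%, ME = 2.326 × 0.02980 = 0.06931.
p̂₁ − p̂₂ = 0.3281; interval 0.3281 ± 0.06931 gives (0.2588, 0.3974).

(0.2588, 0.3974)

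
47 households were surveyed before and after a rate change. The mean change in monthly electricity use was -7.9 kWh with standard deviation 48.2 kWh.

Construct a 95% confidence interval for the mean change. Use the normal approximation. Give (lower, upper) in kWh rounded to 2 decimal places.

This is a matched-pairs design, so SE = s_d/√n = 48.2/√47 = 7.0307.
Margin = 1.960 × 7.0307 = 13.7802; the interval is -7.9 ± 13.7802 = (-21.68, 5.88).

(-21.68, 5.88)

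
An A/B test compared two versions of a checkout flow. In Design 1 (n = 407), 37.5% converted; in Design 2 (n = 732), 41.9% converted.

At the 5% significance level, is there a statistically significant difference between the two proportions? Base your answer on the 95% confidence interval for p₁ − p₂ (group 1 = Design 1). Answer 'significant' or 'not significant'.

not significant

SE₁ = √(p̂₁(1−p̂₁)/n₁) = √(0.3750·0.6250/407) = 0.02400; SE₂ = √(0.4190·0.5810/732) = 0.01824.
Independent samples: SE of the difference = √(SE₁² + SE₂²) = √(0.000576 + 0.0003326976) = 0.03014.
z* for 95% confidence is 1.960, so the margin of error is 1.960 × 0.03014 = 0.05907.
Point estimate p̂₁ − p̂₂ = 0.3750 − 0.4190 = -0.0440.
-0.0440 ± 0.05907 → (-0.10307, 0.01507).
The interval (-0.10307, 0.01507) contains 0, so the difference is not significant.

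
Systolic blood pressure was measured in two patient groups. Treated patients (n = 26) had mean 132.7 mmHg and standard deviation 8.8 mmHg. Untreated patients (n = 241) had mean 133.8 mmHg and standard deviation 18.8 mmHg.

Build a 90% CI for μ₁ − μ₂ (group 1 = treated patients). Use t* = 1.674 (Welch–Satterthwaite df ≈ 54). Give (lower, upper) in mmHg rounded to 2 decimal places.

SE₁ = s₁/√n₁ = 8.8/√26 = 1.7258; SE₂ = 18.8/√241 = 1.2110.
Independent samples, unequal variances: SE_diff = √(SE₁² + SE₂²) = √(2.97838564 + 1.466521) = 2.1083.
t* = 1.674, so margin of error = 1.674 × 2.1083 = 3.5293.
Difference in means = 132.7 − 133.8 = -1.1000.
-1.1000 ± 3.5293 → (-4.63, 2.43).

(-4.63, 2.43)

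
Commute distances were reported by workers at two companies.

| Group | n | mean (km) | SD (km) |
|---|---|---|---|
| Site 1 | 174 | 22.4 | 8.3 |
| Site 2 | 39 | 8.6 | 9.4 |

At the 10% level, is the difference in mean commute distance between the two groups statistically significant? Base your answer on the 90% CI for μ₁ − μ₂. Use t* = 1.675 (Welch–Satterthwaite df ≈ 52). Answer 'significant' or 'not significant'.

significant

SE₁ = s₁/√n₁ = 8.3/√174 = 0.6292; SE₂ = 9.4/√39 = 1.5052.
Independent samples, unequal variances: SE_diff = √(SE₁² + SE₂²) = √(0.39589264 + 2.26562704) = 1.6314.
t* = 1.675, so margin of error = 1.675 × 1.6314 = 2.7326.
Difference in means = 22.4 − 8.6 = 13.8000.
13.8000 ± 2.7326 → (11.0674, 16.5326).
The interval (11.0674, 16.5326) does not contain 0, so the difference is significant.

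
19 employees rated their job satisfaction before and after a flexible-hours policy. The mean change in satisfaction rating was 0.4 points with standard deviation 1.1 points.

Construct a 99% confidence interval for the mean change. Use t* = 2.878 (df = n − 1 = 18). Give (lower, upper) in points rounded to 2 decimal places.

Paired design: SE = s_d/√n = 1.1/√19 = 0.2524.
t* = 2.878; margin of error = 2.878 × 0.2524 = 0.7264.
0.4 ± 0.7264 → (-0.33, 1.13).

(-0.33, 1.13)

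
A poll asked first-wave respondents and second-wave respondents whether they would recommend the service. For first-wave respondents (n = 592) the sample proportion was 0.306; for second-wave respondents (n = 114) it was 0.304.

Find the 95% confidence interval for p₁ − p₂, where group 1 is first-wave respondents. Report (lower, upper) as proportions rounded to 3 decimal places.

(-0.090, 0.094)

SE₁ = √(p̂₁(1−p̂₁)/n₁) = √(0.3060·0.6940/592) = 0.01894; SE₂ = √(0.3040·0.6960/114) = 0.04308.
Independent samples: SE of the difference = √(SE₁² + SE₂²) = √(0.0003587236 + 0.0018558864) = 0.04706.
z* for 95% confidence is 1.960, so the margin of error is 1.960 × 0.04706 = 0.09224.
Point estimate p̂₁ − p̂₂ = 0.3060 − 0.3040 = 0.0020.
0.0020 ± 0.09224 → (-0.090, 0.094).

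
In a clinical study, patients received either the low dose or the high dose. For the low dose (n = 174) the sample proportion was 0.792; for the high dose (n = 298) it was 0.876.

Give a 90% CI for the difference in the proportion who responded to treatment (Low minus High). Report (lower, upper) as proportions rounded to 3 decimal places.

SE₁ = √(p̂₁(1−p̂₁)/n₁) = √(0.7920·0.2080/174) = 0.03077; SE₂ = √(0.8760·0.1240/298) = 0.01909.
Independent samples: SE of the difference = √(SE₁² + SE₂²) = √(0.0009467929 + 0.0003644281) = 0.03621.
z* for 90% confidence is 1.645, so the margin of error is 1.645 × 0.03621 = 0.05957.
Point estimate p̂₁ − p̂₂ = 0.7920 − 0.8760 = -0.0840.
-0.0840 ± 0.05957 → (-0.144, -0.024).

(-0.144, -0.024)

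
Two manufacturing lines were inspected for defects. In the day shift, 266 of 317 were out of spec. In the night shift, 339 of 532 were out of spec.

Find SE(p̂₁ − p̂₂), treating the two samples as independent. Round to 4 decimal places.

0.0293

p̂₁ = 266/317 = 0.8391 and p̂₂ = 339/532 = 0.6372.
SE₁ = √(p̂₁(1−p̂₁)/n₁) = √(0.8391·0.1609/317) = 0.02064; SE₂ = √(0.6372·0.3628/532) = 0.02085.
Independent samples: SE of the difference = √(SE₁² + SE₂²) = √(0.0004260096 + 0.0004347225) = 0.02934.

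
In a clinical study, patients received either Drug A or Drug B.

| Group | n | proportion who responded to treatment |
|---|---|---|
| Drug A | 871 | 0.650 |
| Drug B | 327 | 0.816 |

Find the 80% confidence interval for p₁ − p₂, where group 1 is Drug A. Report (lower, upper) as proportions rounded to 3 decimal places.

Each SE is √(p̂(1−p̂)/n): √(0.6500·0.3500/871) = 0.01616 and √(0.8160·0.1840/327) = 0.02143.
SE(p̂₁ − p̂₂) = √(SE₁² + SE₂²) = √(0.0002611456 + 0.0004592449) = 0.02684, since the two samples are independent.
At 80% confidence z* = 1.282; margin = 1.282 × 0.02684 = 0.03441.
The difference is 0.6500 − 0.8160 = -0.1660, so the interval is -0.1660 ± 0.03441 = (-0.200, -0.132).

(-0.200, -0.132)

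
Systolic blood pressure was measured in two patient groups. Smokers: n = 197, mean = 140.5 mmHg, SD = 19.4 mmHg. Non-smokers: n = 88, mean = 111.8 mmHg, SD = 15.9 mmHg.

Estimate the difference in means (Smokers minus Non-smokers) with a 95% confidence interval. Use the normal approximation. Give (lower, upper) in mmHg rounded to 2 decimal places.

(24.41, 32.99)

Standard errors of each mean: 19.4/√197 = 1.3822 and 15.9/√88 = 1.6949.
SE(x̄₁ − x̄₂) = √(1.3822² + 1.6949²) = 2.1870 for independent samples with unequal variances.
With z* = 1.960, the margin is 1.960 × 2.1870 = 4.2865.
x̄₁ − x̄₂ = 140.5 − 111.8 = 28.7000; the interval is 28.7000 ± 4.2865 = (24.41, 32.99).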